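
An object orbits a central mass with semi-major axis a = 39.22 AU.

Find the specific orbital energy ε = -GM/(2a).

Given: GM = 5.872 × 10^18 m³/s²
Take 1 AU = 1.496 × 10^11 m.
a = 39.22 AU = 5.86731 × 10^12 m
GM = 5.872 × 10^18 m³/s²
2a = 1.17346 × 10^13 m
ε = −GM/(2a) = -500400 J/kg ≈ -500.4 kJ/kg

Final answer: -500.4 kJ/kg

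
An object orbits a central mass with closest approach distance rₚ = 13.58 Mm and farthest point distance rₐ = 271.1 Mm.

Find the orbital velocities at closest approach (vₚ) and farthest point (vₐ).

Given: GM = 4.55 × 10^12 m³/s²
rₚ = 13.58 Mm = 1.358 × 10^7 m
rₐ = 271.1 Mm = 2.711 × 10^8 m
GM = 4.55 × 10^12 m³/s²
a = (rₚ + rₐ)/2 = 1.4234 × 10^8 m
Vis-viva: v² = GM (2/r − 1/a)
vₚ² = 4.55 × 10^12 × (1.47275 × 10^-7 − 7.02543 × 10^-9) = 638137 m²/s²
vₚ = 798.835 m/s ≈ 798.8 m/s
vₐ² = 4.55 × 10^12 × (7.37735 × 10^-9 − 7.02543 × 10^-9) = 1601.23 m²/s²
vₐ = 40.0154 m/s ≈ 40.02 m/s

Final answer: vₚ = 798.8 m/s, vₐ = 40.02 m/s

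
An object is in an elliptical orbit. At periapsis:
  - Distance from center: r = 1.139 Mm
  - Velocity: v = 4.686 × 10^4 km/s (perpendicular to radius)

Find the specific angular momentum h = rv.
r = 1.139 Mm = 1.139 × 10^6 m
v = 4.686 × 10^4 km/s = 4.686 × 10^7 m/s
h = rv = 1.139 × 10^6 × 4.686 × 10^7 = 5.33735 × 10^13 m²/s ≈ 5.337 × 10^13 m²/s

Final answer: h = 5.337 × 10^13 m²/s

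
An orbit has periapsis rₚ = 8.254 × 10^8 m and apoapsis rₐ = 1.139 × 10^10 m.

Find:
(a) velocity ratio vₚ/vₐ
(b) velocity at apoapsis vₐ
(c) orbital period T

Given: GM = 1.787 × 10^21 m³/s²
rₚ = 8.254 × 10^8 m
rₐ = 1.139 × 10^10 m
GM = 1.787 × 10^21 m³/s²
a = (rₚ + rₐ)/2 = 6.1077 × 10^9 m
e = (rₐ − rₚ)/(rₐ + rₚ) = (1.05646 × 10^10) / (1.22154 × 10^10) = 0.864859
(a) vₚ/vₐ = rₐ/rₚ (angular momentum) = (1.139 × 10^10) / (8.254 × 10^8) = 13.7994 ≈ 13.8
(b) vₐ² = GM (2/rₐ − 1/a) = 1.787 × 10^21 × (1.75593 × 10^-10 − 1.63728 × 10^-10) = 2.12025 × 10^10 m²/s²;  vₐ = 145611 m/s ≈ 145.6 km/s
(c) a³ = 2.27842 × 10^29 m³;  T = 2π √(a³/GM) = 2π × 11291.6 s = 70947 s ≈ 19.71 hours

Final answer:
(a) velocity ratio vₚ/vₐ = 13.8
(b) velocity at apoapsis vₐ = 145.6 km/s
(c) orbital period T = 19.71 hours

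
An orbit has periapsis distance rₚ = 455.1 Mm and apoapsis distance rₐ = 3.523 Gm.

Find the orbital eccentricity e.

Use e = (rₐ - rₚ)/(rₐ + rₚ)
rₚ = 455.1 Mm = 4.551 × 10^8 m
rₐ = 3.523 Gm = 3.523 × 10^9 m
rₐ − rₚ = 3.0679 × 10^9 m
rₐ + rₚ = 3.9781 × 10^9 m
e = (rₐ − rₚ)/(rₐ + rₚ) = 0.771197

Final answer: e = 0.7712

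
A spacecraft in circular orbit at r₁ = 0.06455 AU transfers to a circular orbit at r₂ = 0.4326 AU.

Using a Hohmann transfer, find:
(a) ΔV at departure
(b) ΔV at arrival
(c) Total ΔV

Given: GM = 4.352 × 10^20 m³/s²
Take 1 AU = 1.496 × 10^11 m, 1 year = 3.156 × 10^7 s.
r₁ = 0.06455 AU = 9.65668 × 10^9 m
r₂ = 0.4326 AU = 6.4717 × 10^10 m
GM = 4.352 × 10^20 m³/s²
Transfer ellipse: a_t = (r₁ + r₂)/2 = 3.71868 × 10^10 m
Circular speed at r₁: v₁ = √(GM/r₁) = 212290 m/s
Transfer speed at r₁ (periapsis): v₁ₜ = √(GM(2/r₁ − 1/a_t)) = 280056 m/s
(a) ΔV₁ = v₁ₜ − v₁ = 67765.6 m/s ≈ 14.3 AU/year
Circular speed at r₂: v₂ = √(GM/r₂) = 82004.1 m/s
Transfer speed at r₂ (apoapsis): v₂ₜ = √(GM(2/r₂ − 1/a_t)) = 41788.3 m/s
(b) ΔV₂ = v₂ − v₂ₜ = 40215.8 m/s ≈ 8.484 AU/year
(c) ΔV_total = ΔV₁ + ΔV₂ = 107981 m/s ≈ 22.78 AU/year

Final answer:
(a) ΔV₁ = 14.3 AU/year
(b) ΔV₂ = 8.484 AU/year
(c) ΔV_total = 22.78 AU/year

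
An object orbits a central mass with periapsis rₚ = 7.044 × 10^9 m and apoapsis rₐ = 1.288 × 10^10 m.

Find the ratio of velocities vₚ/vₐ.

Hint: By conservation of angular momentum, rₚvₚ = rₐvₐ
rₚ = 7.044 × 10^9 m
rₐ = 1.288 × 10^10 m
rₚvₚ = rₐvₐ  ⇒  vₚ/vₐ = rₐ/rₚ
vₚ/vₐ = (1.288 × 10^10) / (7.044 × 10^9) = 1.82851

Final answer: vₚ/vₐ = 1.829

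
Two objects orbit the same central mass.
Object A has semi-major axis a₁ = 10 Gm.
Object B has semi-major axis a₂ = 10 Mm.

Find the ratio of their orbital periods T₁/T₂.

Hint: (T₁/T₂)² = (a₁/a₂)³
a₁ = 10 Gm = 1 × 10^10 m
a₂ = 10 Mm = 1 × 10^7 m
a₁/a₂ = 1000
T₁/T₂ = (a₁/a₂)^(3/2) = (1000)^1.5 = 31622.8

Final answer: T₁/T₂ = 3.162 × 10^4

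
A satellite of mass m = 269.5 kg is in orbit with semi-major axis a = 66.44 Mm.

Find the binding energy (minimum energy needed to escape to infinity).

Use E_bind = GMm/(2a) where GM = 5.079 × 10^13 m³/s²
a = 66.44 Mm = 6.644 × 10^7 m
GM = 5.079 × 10^13 m³/s²
m = 269.5 kg
GMm = 5.079 × 10^13 × 269.5 = 1.36879 × 10^16 m³·kg/s²
2a = 1.3288 × 10^8 m
E_bind = GMm/(2a) = 1.0301 × 10^8 J ≈ 103 MJ

Final answer: 103 MJ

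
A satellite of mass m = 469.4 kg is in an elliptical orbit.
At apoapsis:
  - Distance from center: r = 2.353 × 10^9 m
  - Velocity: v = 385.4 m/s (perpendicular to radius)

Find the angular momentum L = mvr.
r = 2.353 × 10^9 m
v = 385.4 m/s
vr = 385.4 × 2.353 × 10^9 = 9.06846 × 10^11 m²/s
L = m × vr = 469.4 × 9.06846 × 10^11 = 4.25674 × 10^14 kg·m²/s ≈ 4.257 × 10^14 kg·m²/s

Final answer: L = 4.257 × 10^14 kg·m²/s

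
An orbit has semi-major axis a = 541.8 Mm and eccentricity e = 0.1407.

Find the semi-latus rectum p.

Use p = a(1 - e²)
a = 541.8 Mm = 5.418 × 10^8 m
e = 0.1407,  e² = 0.0197965,  1 − e² = 0.980204
p = a(1 − e²) = 5.418 × 10^8 m × 0.980204 = 5.31074 × 10^8 m ≈ 531.1 Mm

Final answer: p = 531.1 Mm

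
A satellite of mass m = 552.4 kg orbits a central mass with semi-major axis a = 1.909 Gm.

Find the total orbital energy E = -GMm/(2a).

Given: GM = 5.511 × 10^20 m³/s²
a = 1.909 Gm = 1.909 × 10^9 m
GM = 5.511 × 10^20 m³/s²
2a = 3.818 × 10^9 m
GMm = 5.511 × 10^20 × 552.4 = 3.04428 × 10^23 m³·kg/s²
E = −GMm/(2a) = -7.97348 × 10^13 J ≈ -79.73 TJ

Final answer: -79.73 TJ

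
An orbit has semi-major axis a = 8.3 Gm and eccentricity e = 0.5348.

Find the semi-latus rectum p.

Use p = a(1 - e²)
a = 8.3 Gm = 8.3 × 10^9 m
e = 0.5348,  e² = 0.286011,  1 − e² = 0.713989
p = a(1 − e²) = 8.3 × 10^9 m × 0.713989 = 5.92611 × 10^9 m ≈ 5.926 Gm

Final answer: p = 5.926 Gm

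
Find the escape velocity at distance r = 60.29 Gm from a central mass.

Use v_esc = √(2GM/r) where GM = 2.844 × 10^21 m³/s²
r = 60.29 Gm = 6.029 × 10^10 m
GM = 2.844 × 10^21 m³/s²
2GM/r = 2 × (2.844 × 10^21) / (6.029 × 10^10) = 9.4344 × 10^10 m²/s²
v_esc = √(2GM/r) = 307155 m/s ≈ 307.2 km/s

Final answer: 307.2 km/s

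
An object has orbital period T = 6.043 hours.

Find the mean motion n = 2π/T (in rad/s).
T = 6.043 hours = 21754.8 s
n = 2π / 21754.8 s = 0.000288818 rad/s ≈ 0.0002888 rad/s

Final answer: n = 0.0002888 rad/s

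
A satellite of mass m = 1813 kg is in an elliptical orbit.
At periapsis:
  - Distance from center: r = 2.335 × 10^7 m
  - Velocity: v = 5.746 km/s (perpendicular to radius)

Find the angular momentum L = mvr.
r = 2.335 × 10^7 m
v = 5.746 km/s = 5746 m/s
vr = 5746 × 2.335 × 10^7 = 1.34169 × 10^11 m²/s
L = m × vr = 1813 × 1.34169 × 10^11 = 2.43249 × 10^14 kg·m²/s ≈ 2.432 × 10^14 kg·m²/s

Final answer: L = 2.432 × 10^14 kg·m²/s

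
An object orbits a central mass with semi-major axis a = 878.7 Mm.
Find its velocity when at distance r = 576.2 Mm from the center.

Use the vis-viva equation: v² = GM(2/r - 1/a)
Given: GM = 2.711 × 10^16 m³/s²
a = 878.7 Mm = 8.787 × 10^8 m
r = 576.2 Mm = 5.762 × 10^8 m
GM = 2.711 × 10^16 m³/s²
2/r − 1/a = 3.47102 × 10^-9 − 1.13804 × 10^-9 = 2.33297 × 10^-9 m⁻¹
v² = GM (2/r − 1/a) = 6.32469 × 10^7 m²/s²
v = 7952.79 m/s ≈ 7.953 km/s

Final answer: 7.953 km/s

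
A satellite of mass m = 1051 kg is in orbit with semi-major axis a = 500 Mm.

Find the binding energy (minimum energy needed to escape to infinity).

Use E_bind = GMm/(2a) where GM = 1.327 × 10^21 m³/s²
a = 500 Mm = 5 × 10^8 m
GM = 1.327 × 10^21 m³/s²
m = 1051 kg
GMm = 1.327 × 10^21 × 1051 = 1.39468 × 10^24 m³·kg/s²
2a = 1 × 10^9 m
E_bind = GMm/(2a) = 1.39468 × 10^15 J ≈ 1.395 PJ

Final answer: 1.395 PJ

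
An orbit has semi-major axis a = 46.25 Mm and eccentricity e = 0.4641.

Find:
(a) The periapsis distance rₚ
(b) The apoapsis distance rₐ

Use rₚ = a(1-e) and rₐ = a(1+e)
a = 46.25 Mm = 4.625 × 10^7 m
e = 0.4641:  1 − e = 0.5359,  1 + e = 1.4641
(a) rₚ = a(1 − e) = 4.625 × 10^7 m × 0.5359 = 2.47854 × 10^7 m ≈ 24.79 Mm
(b) rₐ = a(1 + e) = 4.625 × 10^7 m × 1.4641 = 6.77146 × 10^7 m ≈ 67.71 Mm

Final answer:
(a) rₚ = 24.79 Mm
(b) rₐ = 67.71 Mm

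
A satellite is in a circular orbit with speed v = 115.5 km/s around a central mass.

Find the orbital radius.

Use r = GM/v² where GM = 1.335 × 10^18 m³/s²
v = 115.5 km/s = 115500 m/s
GM = 1.335 × 10^18 m³/s²
v² = 1.33402 × 10^10 m²/s²
r = GM/v² = (1.335 × 10^18) / (1.33402 × 10^10) = 1.00073 × 10^8 m ≈ 100.1 Mm

Final answer: 100.1 Mm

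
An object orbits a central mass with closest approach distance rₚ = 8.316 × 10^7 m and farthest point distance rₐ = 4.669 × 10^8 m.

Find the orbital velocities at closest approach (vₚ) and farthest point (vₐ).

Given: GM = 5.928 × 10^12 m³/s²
rₚ = 8.316 × 10^7 m
rₐ = 4.669 × 10^8 m
GM = 5.928 × 10^12 m³/s²
a = (rₚ + rₐ)/2 = 2.7503 × 10^8 m
Vis-viva: v² = GM (2/r − 1/a)
vₚ² = 5.928 × 10^12 × (2.405 × 10^-8 − 3.63597 × 10^-9) = 121015 m²/s²
vₚ = 347.871 m/s ≈ 347.9 m/s
vₐ² = 5.928 × 10^12 × (4.28357 × 10^-9 − 3.63597 × 10^-9) = 3839.01 m²/s²
vₐ = 61.9597 m/s ≈ 61.96 m/s

Final answer: vₚ = 347.9 m/s, vₐ = 61.96 m/s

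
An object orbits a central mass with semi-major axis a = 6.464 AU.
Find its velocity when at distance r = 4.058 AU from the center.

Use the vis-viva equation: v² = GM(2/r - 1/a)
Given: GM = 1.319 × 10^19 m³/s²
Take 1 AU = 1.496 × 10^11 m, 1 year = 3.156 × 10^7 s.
a = 6.464 AU = 9.67014 × 10^11 m
r = 4.058 AU = 6.07077 × 10^11 m
GM = 1.319 × 10^19 m³/s²
2/r − 1/a = 3.29448 × 10^-12 − 1.03411 × 10^-12 = 2.26037 × 10^-12 m⁻¹
v² = GM (2/r − 1/a) = 2.98142 × 10^7 m²/s²
v = 5460.24 m/s ≈ 1.152 AU/year

Final answer: 1.152 AU/year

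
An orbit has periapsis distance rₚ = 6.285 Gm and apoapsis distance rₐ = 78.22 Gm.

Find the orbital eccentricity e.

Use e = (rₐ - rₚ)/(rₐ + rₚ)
rₚ = 6.285 Gm = 6.285 × 10^9 m
rₐ = 78.22 Gm = 7.822 × 10^10 m
rₐ − rₚ = 7.1935 × 10^10 m
rₐ + rₚ = 8.4505 × 10^10 m
e = (rₐ − rₚ)/(rₐ + rₚ) = 0.851251

Final answer: e = 0.8513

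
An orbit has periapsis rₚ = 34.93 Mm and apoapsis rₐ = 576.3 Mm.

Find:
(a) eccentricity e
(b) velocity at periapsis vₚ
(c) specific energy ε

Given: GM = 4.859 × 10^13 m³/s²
rₚ = 34.93 Mm = 3.493 × 10^7 m
rₐ = 576.3 Mm = 5.763 × 10^8 m
GM = 4.859 × 10^13 m³/s²
a = (rₚ + rₐ)/2 = 3.05615 × 10^8 m
e = (rₐ − rₚ)/(rₐ + rₚ) = (5.4137 × 10^8) / (6.1123 × 10^8) = 0.885706
(a) e = 0.885706 ≈ 0.8857
(b) vₚ² = GM (2/rₚ − 1/a) = 4.859 × 10^13 × (5.72574 × 10^-8 − 3.27209 × 10^-9) = 2.62314 × 10^6 m²/s²;  vₚ = 1619.61 m/s ≈ 1.62 km/s
(c) 2a = 6.1123 × 10^8 m;  ε = −GM/(2a) = -79495.4 J/kg ≈ -79.5 kJ/kg

Final answer:
(a) eccentricity e = 0.8857
(b) velocity at periapsis vₚ = 1.62 km/s
(c) specific energy ε = -79.5 kJ/kg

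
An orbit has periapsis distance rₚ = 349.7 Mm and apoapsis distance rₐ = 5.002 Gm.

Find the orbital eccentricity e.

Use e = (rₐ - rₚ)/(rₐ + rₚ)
rₚ = 349.7 Mm = 3.497 × 10^8 m
rₐ = 5.002 Gm = 5.002 × 10^9 m
rₐ − rₚ = 4.6523 × 10^9 m
rₐ + rₚ = 5.3517 × 10^9 m
e = (rₐ − rₚ)/(rₐ + rₚ) = 0.869313

Final answer: e = 0.8693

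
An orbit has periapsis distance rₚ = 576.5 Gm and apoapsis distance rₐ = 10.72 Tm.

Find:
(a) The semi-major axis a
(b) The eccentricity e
rₚ = 576.5 Gm = 5.765 × 10^11 m
rₐ = 10.72 Tm = 1.072 × 10^13 m
(a) a = (rₚ + rₐ)/2 = 5.64825 × 10^12 m ≈ 5.648 Tm
(b) e = (rₐ − rₚ)/(rₐ + rₚ) = (1.01435 × 10^13) / (1.12965 × 10^13) = 0.897933

Final answer:
(a) a = 5.648 Tm
(b) e = 0.8979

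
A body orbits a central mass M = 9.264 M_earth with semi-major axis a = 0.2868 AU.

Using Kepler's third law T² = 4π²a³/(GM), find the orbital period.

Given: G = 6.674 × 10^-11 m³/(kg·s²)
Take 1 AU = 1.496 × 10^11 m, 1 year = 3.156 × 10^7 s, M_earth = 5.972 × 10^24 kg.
M = 9.264 M_earth = 5.53246 × 10^25 kg
GM = G × M = 6.674 × 10^-11 × 5.53246 × 10^25 = 3.69236 × 10^15 m³/s²
a = 0.2868 AU = 4.29053 × 10^10 m
a³ = 7.89827 × 10^31 m³
T = 2π √(a³/GM) = 2π √((7.89827 × 10^31) / (3.69236 × 10^15)) = 2π × 1.46256 × 10^8 s
T = 9.18954 × 10^8 s ≈ 29.12 years

Final answer: 29.12 years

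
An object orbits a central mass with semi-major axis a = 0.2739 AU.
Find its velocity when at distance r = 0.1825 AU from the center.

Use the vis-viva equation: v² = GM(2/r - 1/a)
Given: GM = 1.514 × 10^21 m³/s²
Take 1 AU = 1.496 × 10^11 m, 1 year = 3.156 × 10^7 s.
a = 0.2739 AU = 4.09754 × 10^10 m
r = 0.1825 AU = 2.7302 × 10^10 m
GM = 1.514 × 10^21 m³/s²
2/r − 1/a = 7.32547 × 10^-11 − 2.44049 × 10^-11 = 4.88498 × 10^-11 m⁻¹
v² = GM (2/r − 1/a) = 7.39587 × 10^10 m²/s²
v = 271953 m/s ≈ 57.37 AU/year

Final answer: 57.37 AU/year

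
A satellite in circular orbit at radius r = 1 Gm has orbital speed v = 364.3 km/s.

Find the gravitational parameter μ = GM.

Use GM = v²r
r = 1 Gm = 1 × 10^9 m
v = 364.3 km/s = 364300 m/s
v² = 1.32714 × 10^11 m²/s²
GM = v²r = 1.32714 × 10^11 × 1 × 10^9 = 1.32714 × 10^20 m³/s²
GM ≈ 1.327 × 10^20 m³/s²

Final answer: GM = 1.327 × 10^20 m³/s²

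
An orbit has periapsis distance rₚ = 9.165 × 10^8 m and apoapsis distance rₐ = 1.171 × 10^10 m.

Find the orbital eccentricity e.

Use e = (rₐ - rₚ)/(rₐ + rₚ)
rₚ = 9.165 × 10^8 m
rₐ = 1.171 × 10^10 m
rₐ − rₚ = 1.07935 × 10^10 m
rₐ + rₚ = 1.26265 × 10^10 m
e = (rₐ − rₚ)/(rₐ + rₚ) = 0.854829

Final answer: e = 0.8548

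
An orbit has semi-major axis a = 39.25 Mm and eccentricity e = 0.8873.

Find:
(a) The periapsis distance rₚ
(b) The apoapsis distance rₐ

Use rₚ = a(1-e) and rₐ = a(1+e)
a = 39.25 Mm = 3.925 × 10^7 m
e = 0.8873:  1 − e = 0.1127,  1 + e = 1.8873
(a) rₚ = a(1 − e) = 3.925 × 10^7 m × 0.1127 = 4.42348 × 10^6 m ≈ 4.423 Mm
(b) rₐ = a(1 + e) = 3.925 × 10^7 m × 1.8873 = 7.40765 × 10^7 m ≈ 74.08 Mm

Final answer:
(a) rₚ = 4.423 Mm
(b) rₐ = 74.08 Mm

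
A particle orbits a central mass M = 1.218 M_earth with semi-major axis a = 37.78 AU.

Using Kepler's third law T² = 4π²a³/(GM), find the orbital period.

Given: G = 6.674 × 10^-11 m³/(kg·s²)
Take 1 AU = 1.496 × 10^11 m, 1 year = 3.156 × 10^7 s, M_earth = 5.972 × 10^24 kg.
M = 1.218 M_earth = 7.2739 × 10^24 kg
GM = G × M = 6.674 × 10^-11 × 7.2739 × 10^24 = 4.8546 × 10^14 m³/s²
a = 37.78 AU = 5.65189 × 10^12 m
a³ = 1.80543 × 10^38 m³
T = 2π √(a³/GM) = 2π √((1.80543 × 10^38) / (4.8546 × 10^14)) = 2π × 6.09837 × 10^11 s
T = 3.83172 × 10^12 s ≈ 1.214 × 10^5 years

Final answer: 1.214 × 10^5 years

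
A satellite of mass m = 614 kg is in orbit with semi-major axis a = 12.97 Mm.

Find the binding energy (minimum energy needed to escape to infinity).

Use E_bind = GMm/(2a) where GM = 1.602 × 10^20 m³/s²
a = 12.97 Mm = 1.297 × 10^7 m
GM = 1.602 × 10^20 m³/s²
m = 614 kg
GMm = 1.602 × 10^20 × 614 = 9.83628 × 10^22 m³·kg/s²
2a = 2.594 × 10^7 m
E_bind = GMm/(2a) = 3.79194 × 10^15 J ≈ 3.792 PJ

Final answer: 3.792 PJ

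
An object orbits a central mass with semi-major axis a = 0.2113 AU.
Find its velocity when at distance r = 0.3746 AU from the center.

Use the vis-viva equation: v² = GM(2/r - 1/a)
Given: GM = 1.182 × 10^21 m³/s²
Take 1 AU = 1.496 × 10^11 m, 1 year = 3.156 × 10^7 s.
a = 0.2113 AU = 3.16105 × 10^10 m
r = 0.3746 AU = 5.60402 × 10^10 m
GM = 1.182 × 10^21 m³/s²
2/r − 1/a = 3.56887 × 10^-11 − 3.16351 × 10^-11 = 4.05361 × 10^-12 m⁻¹
v² = GM (2/r − 1/a) = 4.79137 × 10^9 m²/s²
v = 69219.7 m/s ≈ 14.6 AU/year

Final answer: 14.6 AU/year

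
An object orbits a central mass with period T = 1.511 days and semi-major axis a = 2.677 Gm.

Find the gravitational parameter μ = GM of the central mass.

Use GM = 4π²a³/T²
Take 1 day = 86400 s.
T = 1.511 days = 130550 s
a = 2.677 Gm = 2.677 × 10^9 m
a³ = 1.91843 × 10^28 m³
T² = 1.70434 × 10^10 s²
GM = 4π² × (1.91843 × 10^28) / (1.70434 × 10^10) = 4.44374 × 10^19 m³/s²
GM ≈ 4.444 × 10^19 m³/s²

Final answer: GM = 4.444 × 10^19 m³/s²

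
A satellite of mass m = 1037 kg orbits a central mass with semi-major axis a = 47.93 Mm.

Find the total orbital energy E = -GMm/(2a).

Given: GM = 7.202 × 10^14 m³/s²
a = 47.93 Mm = 4.793 × 10^7 m
GM = 7.202 × 10^14 m³/s²
2a = 9.586 × 10^7 m
GMm = 7.202 × 10^14 × 1037 = 7.46847 × 10^17 m³·kg/s²
E = −GMm/(2a) = -7.79102 × 10^9 J ≈ -7.791 GJ

Final answer: -7.791 GJ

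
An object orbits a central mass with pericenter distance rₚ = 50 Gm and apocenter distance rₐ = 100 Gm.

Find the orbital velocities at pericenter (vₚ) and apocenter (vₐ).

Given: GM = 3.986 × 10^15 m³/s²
rₚ = 50 Gm = 5 × 10^10 m
rₐ = 100 Gm = 1 × 10^11 m
GM = 3.986 × 10^15 m³/s²
a = (rₚ + rₐ)/2 = 7.5 × 10^10 m
Vis-viva: v² = GM (2/r − 1/a)
vₚ² = 3.986 × 10^15 × (4 × 10^-11 − 1.33333 × 10^-11) = 106293 m²/s²
vₚ = 326.027 m/s ≈ 326 m/s
vₐ² = 3.986 × 10^15 × (2 × 10^-11 − 1.33333 × 10^-11) = 26573.3 m²/s²
vₐ = 163.013 m/s ≈ 163 m/s

Final answer: vₚ = 326 m/s, vₐ = 163 m/s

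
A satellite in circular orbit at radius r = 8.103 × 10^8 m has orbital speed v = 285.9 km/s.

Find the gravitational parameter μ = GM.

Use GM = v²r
r = 8.103 × 10^8 m
v = 285.9 km/s = 285900 m/s
v² = 8.17388 × 10^10 m²/s²
GM = v²r = 8.17388 × 10^10 × 8.103 × 10^8 = 6.6233 × 10^19 m³/s²
GM ≈ 6.623 × 10^19 m³/s²

Final answer: GM = 6.623 × 10^19 m³/s²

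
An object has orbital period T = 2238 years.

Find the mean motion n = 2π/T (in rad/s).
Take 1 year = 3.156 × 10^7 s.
T = 2238 years = 7.06313 × 10^10 s
n = 2π / (7.06313 × 10^10 s) = 8.89575 × 10^-11 rad/s ≈ 8.896 × 10^-11 rad/s

Final answer: n = 8.896 × 10^-11 rad/s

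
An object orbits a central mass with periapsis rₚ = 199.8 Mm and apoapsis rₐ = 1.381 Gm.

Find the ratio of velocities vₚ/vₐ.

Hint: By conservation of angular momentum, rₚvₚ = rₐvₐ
rₚ = 199.8 Mm = 1.998 × 10^8 m
rₐ = 1.381 Gm = 1.381 × 10^9 m
rₚvₚ = rₐvₐ  ⇒  vₚ/vₐ = rₐ/rₚ
vₚ/vₐ = (1.381 × 10^9) / (1.998 × 10^8) = 6.91191

Final answer: vₚ/vₐ = 6.912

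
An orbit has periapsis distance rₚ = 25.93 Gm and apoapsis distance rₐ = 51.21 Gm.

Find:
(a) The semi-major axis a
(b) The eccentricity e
rₚ = 25.93 Gm = 2.593 × 10^10 m
rₐ = 51.21 Gm = 5.121 × 10^10 m
(a) a = (rₚ + rₐ)/2 = 3.857 × 10^10 m ≈ 38.57 Gm
(b) e = (rₐ − rₚ)/(rₐ + rₚ) = (2.528 × 10^10) / (7.714 × 10^10) = 0.327716

Final answer:
(a) a = 38.57 Gm
(b) e = 0.3277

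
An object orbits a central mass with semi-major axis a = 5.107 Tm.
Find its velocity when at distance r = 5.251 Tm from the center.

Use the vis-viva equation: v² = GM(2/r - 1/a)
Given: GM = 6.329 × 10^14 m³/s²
a = 5.107 Tm = 5.107 × 10^12 m
r = 5.251 Tm = 5.251 × 10^12 m
GM = 6.329 × 10^14 m³/s²
2/r − 1/a = 3.8088 × 10^-13 − 1.9581 × 10^-13 = 1.8507 × 10^-13 m⁻¹
v² = GM (2/r − 1/a) = 117.131 m²/s²
v = 10.8227 m/s ≈ 10.82 m/s

Final answer: 10.82 m/s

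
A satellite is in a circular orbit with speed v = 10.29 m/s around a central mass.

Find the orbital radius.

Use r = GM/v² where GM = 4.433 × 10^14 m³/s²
v = 10.29 m/s
GM = 4.433 × 10^14 m³/s²
v² = 105.884 m²/s²
r = GM/v² = (4.433 × 10^14) / 105.884 = 4.18665 × 10^12 m ≈ 4.187 × 10^12 m

Final answer: 4.187 × 10^12 m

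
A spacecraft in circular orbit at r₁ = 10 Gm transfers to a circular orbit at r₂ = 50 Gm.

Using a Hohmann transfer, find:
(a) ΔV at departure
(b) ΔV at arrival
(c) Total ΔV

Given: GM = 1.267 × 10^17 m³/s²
r₁ = 10 Gm = 1 × 10^10 m
r₂ = 50 Gm = 5 × 10^10 m
GM = 1.267 × 10^17 m³/s²
Transfer ellipse: a_t = (r₁ + r₂)/2 = 3 × 10^10 m
Circular speed at r₁: v₁ = √(GM/r₁) = 3559.49 m/s
Transfer speed at r₁ (periapsis): v₁ₜ = √(GM(2/r₁ − 1/a_t)) = 4595.29 m/s
(a) ΔV₁ = v₁ₜ − v₁ = 1035.79 m/s ≈ 1.036 km/s
Circular speed at r₂: v₂ = √(GM/r₂) = 1591.85 m/s
Transfer speed at r₂ (apoapsis): v₂ₜ = √(GM(2/r₂ − 1/a_t)) = 919.057 m/s
(b) ΔV₂ = v₂ − v₂ₜ = 672.797 m/s ≈ 672.8 m/s
(c) ΔV_total = ΔV₁ + ΔV₂ = 1708.59 m/s ≈ 1.709 km/s

Final answer:
(a) ΔV₁ = 1.036 km/s
(b) ΔV₂ = 672.8 m/s
(c) ΔV_total = 1.709 km/s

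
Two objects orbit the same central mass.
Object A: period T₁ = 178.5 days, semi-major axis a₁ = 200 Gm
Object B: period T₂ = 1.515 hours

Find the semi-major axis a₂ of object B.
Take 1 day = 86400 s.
T₁ = 178.5 days = 1.54224 × 10^7 s
T₂ = 1.515 hours = 5454 s
a₁ = 200 Gm = 2 × 10^11 m
Kepler's third law: (T₂/T₁)² = (a₂/a₁)³  ⇒  a₂ = a₁ (T₂/T₁)^(2/3)
T₂/T₁ = 0.000353641
(T₂/T₁)^(2/3) = 0.00500083
a₂ = 2 × 10^11 m × 0.00500083 = 1.00017 × 10^9 m ≈ 1 Gm

Final answer: a₂ = 1 Gm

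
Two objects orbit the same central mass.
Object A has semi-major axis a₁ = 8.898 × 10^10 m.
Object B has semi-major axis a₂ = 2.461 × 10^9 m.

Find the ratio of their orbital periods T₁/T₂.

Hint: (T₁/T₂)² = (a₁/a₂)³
a₁ = 8.898 × 10^10 m
a₂ = 2.461 × 10^9 m
a₁/a₂ = 36.156
T₁/T₂ = (a₁/a₂)^(3/2) = (36.156)^1.5 = 217.406

Final answer: T₁/T₂ = 217.4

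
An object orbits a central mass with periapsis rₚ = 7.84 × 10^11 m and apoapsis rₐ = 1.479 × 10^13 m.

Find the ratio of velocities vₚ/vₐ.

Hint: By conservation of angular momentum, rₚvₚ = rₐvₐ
rₚ = 7.84 × 10^11 m
rₐ = 1.479 × 10^13 m
rₚvₚ = rₐvₐ  ⇒  vₚ/vₐ = rₐ/rₚ
vₚ/vₐ = (1.479 × 10^13) / (7.84 × 10^11) = 18.8648

Final answer: vₚ/vₐ = 18.86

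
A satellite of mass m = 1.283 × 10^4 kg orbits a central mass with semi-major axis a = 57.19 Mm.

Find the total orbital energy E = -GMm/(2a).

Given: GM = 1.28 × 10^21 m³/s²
a = 57.19 Mm = 5.719 × 10^7 m
GM = 1.28 × 10^21 m³/s²
2a = 1.1438 × 10^8 m
GMm = 1.28 × 10^21 × 12830 = 1.64224 × 10^25 m³·kg/s²
E = −GMm/(2a) = -1.43578 × 10^17 J ≈ -143.6 PJ

Final answer: -143.6 PJ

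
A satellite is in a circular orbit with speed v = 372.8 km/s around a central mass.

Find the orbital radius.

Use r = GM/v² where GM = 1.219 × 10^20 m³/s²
v = 372.8 km/s = 372800 m/s
GM = 1.219 × 10^20 m³/s²
v² = 1.3898 × 10^11 m²/s²
r = GM/v² = (1.219 × 10^20) / (1.3898 × 10^11) = 8.77106 × 10^8 m ≈ 8.771 × 10^8 m

Final answer: 8.771 × 10^8 m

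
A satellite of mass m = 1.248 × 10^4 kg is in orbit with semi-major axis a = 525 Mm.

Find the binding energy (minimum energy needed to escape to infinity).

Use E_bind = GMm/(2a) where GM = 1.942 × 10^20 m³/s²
a = 525 Mm = 5.25 × 10^8 m
GM = 1.942 × 10^20 m³/s²
m = 1.248 × 10^4 kg
GMm = 1.942 × 10^20 × 12480 = 2.42362 × 10^24 m³·kg/s²
2a = 1.05 × 10^9 m
E_bind = GMm/(2a) = 2.30821 × 10^15 J ≈ 2.308 PJ

Final answer: 2.308 PJ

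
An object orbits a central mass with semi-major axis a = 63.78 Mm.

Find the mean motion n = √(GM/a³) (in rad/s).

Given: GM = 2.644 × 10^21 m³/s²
a = 63.78 Mm = 6.378 × 10^7 m
GM = 2.644 × 10^21 m³/s²
a³ = 2.5945 × 10^23 m³
GM/a³ = (2.644 × 10^21) / (2.5945 × 10^23) = 0.0101908 s⁻²
n = √(GM/a³) = 0.100949 rad/s ≈ 0.1009 rad/s

Final answer: n = 0.1009 rad/s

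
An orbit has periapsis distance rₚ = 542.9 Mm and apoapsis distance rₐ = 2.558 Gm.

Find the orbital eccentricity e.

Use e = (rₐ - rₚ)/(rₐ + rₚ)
rₚ = 542.9 Mm = 5.429 × 10^8 m
rₐ = 2.558 Gm = 2.558 × 10^9 m
rₐ − rₚ = 2.0151 × 10^9 m
rₐ + rₚ = 3.1009 × 10^9 m
e = (rₐ − rₚ)/(rₐ + rₚ) = 0.649844

Final answer: e = 0.6498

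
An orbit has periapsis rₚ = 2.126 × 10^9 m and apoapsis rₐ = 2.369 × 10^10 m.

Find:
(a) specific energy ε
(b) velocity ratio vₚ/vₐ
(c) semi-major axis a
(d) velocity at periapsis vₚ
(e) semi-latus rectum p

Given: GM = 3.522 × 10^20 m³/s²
rₚ = 2.126 × 10^9 m
rₐ = 2.369 × 10^10 m
GM = 3.522 × 10^20 m³/s²
a = (rₚ + rₐ)/2 = 1.2908 × 10^10 m
e = (rₐ − rₚ)/(rₐ + rₚ) = (2.1564 × 10^10) / (2.5816 × 10^10) = 0.835296
(a) 2a = 2.5816 × 10^10 m;  ε = −GM/(2a) = -1.36427 × 10^10 J/kg ≈ -13.64 GJ/kg
(b) vₚ/vₐ = rₐ/rₚ (angular momentum) = (2.369 × 10^10) / (2.126 × 10^9) = 11.143 ≈ 11.14
(c) a = 1.2908 × 10^10 m ≈ 1.291 × 10^10 m
(d) vₚ² = GM (2/rₚ − 1/a) = 3.522 × 10^20 × (9.40734 × 10^-10 − 7.74713 × 10^-11) = 3.04041 × 10^11 m²/s²;  vₚ = 551399 m/s ≈ 551.4 km/s
(e) 1 − e² = 0.302281;  p = a(1 − e²) = 1.2908 × 10^10 × 0.302281 = 3.90184 × 10^9 m ≈ 3.902 × 10^9 m

Final answer:
(a) specific energy ε = -13.64 GJ/kg
(b) velocity ratio vₚ/vₐ = 11.14
(c) semi-major axis a = 1.291 × 10^10 m
(d) velocity at periapsis vₚ = 551.4 km/s
(e) semi-latus rectum p = 3.902 × 10^9 m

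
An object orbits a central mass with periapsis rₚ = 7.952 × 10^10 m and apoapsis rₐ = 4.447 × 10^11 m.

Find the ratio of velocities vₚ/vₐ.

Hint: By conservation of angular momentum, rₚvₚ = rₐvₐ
rₚ = 7.952 × 10^10 m
rₐ = 4.447 × 10^11 m
rₚvₚ = rₐvₐ  ⇒  vₚ/vₐ = rₐ/rₚ
vₚ/vₐ = (4.447 × 10^11) / (7.952 × 10^10) = 5.5923

Final answer: vₚ/vₐ = 5.592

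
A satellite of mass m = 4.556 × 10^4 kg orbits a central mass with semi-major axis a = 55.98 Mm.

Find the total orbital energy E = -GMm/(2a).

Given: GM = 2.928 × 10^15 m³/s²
a = 55.98 Mm = 5.598 × 10^7 m
GM = 2.928 × 10^15 m³/s²
2a = 1.1196 × 10^8 m
GMm = 2.928 × 10^15 × 45560 = 1.334 × 10^20 m³·kg/s²
E = −GMm/(2a) = -1.19149 × 10^12 J ≈ -1.191 TJ

Final answer: -1.191 TJ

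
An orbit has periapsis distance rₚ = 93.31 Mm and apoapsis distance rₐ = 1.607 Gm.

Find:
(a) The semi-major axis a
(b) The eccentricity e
rₚ = 93.31 Mm = 9.331 × 10^7 m
rₐ = 1.607 Gm = 1.607 × 10^9 m
(a) a = (rₚ + rₐ)/2 = 8.50155 × 10^8 m ≈ 850.2 Mm
(b) e = (rₐ − rₚ)/(rₐ + rₚ) = (1.51369 × 10^9) / (1.70031 × 10^9) = 0.890244

Final answer:
(a) a = 850.2 Mm
(b) e = 0.8902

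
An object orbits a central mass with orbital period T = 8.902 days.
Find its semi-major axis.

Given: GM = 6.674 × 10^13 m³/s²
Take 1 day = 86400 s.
T = 8.902 days = 769133 s
GM = 6.674 × 10^13 m³/s²
Kepler's third law: a³ = GM T² / (4π²)
T² = 5.91565 × 10^11 s²
a³ = (6.674 × 10^13) × (5.91565 × 10^11) / (4π²) = 1.00007 × 10^24 m³
a = (a³)^(1/3) = 1.00002 × 10^8 m ≈ 100 Mm

Final answer: 100 Mm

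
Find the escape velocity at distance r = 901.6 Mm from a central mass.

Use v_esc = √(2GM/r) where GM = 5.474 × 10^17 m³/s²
r = 901.6 Mm = 9.016 × 10^8 m
GM = 5.474 × 10^17 m³/s²
2GM/r = 2 × (5.474 × 10^17) / (9.016 × 10^8) = 1.21429 × 10^9 m²/s²
v_esc = √(2GM/r) = 34846.6 m/s ≈ 34.85 km/s

Final answer: 34.85 km/s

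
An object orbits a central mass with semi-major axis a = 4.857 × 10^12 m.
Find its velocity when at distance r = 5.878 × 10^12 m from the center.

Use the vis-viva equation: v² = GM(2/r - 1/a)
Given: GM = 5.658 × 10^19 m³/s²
a = 4.857 × 10^12 m
r = 5.878 × 10^12 m
GM = 5.658 × 10^19 m³/s²
2/r − 1/a = 3.40252 × 10^-13 − 2.05888 × 10^-13 = 1.34363 × 10^-13 m⁻¹
v² = GM (2/r − 1/a) = 7.60228 × 10^6 m²/s²
v = 2757.22 m/s ≈ 2.757 km/s

Final answer: 2.757 km/s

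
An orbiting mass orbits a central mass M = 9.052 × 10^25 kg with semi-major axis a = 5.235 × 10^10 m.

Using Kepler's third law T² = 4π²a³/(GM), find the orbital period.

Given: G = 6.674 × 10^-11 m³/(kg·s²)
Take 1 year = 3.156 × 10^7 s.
M = 9.052 × 10^25 kg
GM = G × M = 6.674 × 10^-11 × 9.052 × 10^25 = 6.0413 × 10^15 m³/s²
a = 5.235 × 10^10 m
a³ = 1.43466 × 10^32 m³
T = 2π √(a³/GM) = 2π √((1.43466 × 10^32) / (6.0413 × 10^15)) = 2π × 1.54102 × 10^8 s
T = 9.68254 × 10^8 s ≈ 30.68 years

Final answer: 30.68 years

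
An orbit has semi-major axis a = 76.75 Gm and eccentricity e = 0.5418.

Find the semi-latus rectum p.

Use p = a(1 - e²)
a = 76.75 Gm = 7.675 × 10^10 m
e = 0.5418,  e² = 0.293547,  1 − e² = 0.706453
p = a(1 − e²) = 7.675 × 10^10 m × 0.706453 = 5.42202 × 10^10 m ≈ 54.22 Gm

Final answer: p = 54.22 Gm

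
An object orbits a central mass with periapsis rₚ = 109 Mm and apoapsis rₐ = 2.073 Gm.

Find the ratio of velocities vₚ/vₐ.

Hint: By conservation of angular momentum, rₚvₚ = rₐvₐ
rₚ = 109 Mm = 1.09 × 10^8 m
rₐ = 2.073 Gm = 2.073 × 10^9 m
rₚvₚ = rₐvₐ  ⇒  vₚ/vₐ = rₐ/rₚ
vₚ/vₐ = (2.073 × 10^9) / (1.09 × 10^8) = 19.0183

Final answer: vₚ/vₐ = 19.02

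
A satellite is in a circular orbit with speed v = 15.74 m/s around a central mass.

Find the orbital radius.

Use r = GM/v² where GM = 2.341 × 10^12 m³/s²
v = 15.74 m/s
GM = 2.341 × 10^12 m³/s²
v² = 247.748 m²/s²
r = GM/v² = (2.341 × 10^12) / 247.748 = 9.44913 × 10^9 m ≈ 9.449 Gm

Final answer: 9.449 Gm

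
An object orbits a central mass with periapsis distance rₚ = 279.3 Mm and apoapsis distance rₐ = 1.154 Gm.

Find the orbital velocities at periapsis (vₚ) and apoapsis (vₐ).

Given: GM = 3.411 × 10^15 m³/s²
rₚ = 279.3 Mm = 2.793 × 10^8 m
rₐ = 1.154 Gm = 1.154 × 10^9 m
GM = 3.411 × 10^15 m³/s²
a = (rₚ + rₐ)/2 = 7.1665 × 10^8 m
Vis-viva: v² = GM (2/r − 1/a)
vₚ² = 3.411 × 10^15 × (7.16076 × 10^-9 − 1.39538 × 10^-9) = 1.96657 × 10^7 m²/s²
vₚ = 4434.6 m/s ≈ 4.435 km/s
vₐ² = 3.411 × 10^15 × (1.7331 × 10^-9 − 1.39538 × 10^-9) = 1.15197 × 10^6 m²/s²
vₐ = 1073.3 m/s ≈ 1.073 km/s

Final answer: vₚ = 4.435 km/s, vₐ = 1.073 km/s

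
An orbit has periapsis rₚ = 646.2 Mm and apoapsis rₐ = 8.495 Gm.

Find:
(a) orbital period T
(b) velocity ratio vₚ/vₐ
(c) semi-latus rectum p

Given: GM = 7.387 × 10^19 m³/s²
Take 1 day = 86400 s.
rₚ = 646.2 Mm = 6.462 × 10^8 m
rₐ = 8.495 Gm = 8.495 × 10^9 m
GM = 7.387 × 10^19 m³/s²
a = (rₚ + rₐ)/2 = 4.5706 × 10^9 m
e = (rₐ − rₚ)/(rₐ + rₚ) = (7.8488 × 10^9) / (9.1412 × 10^9) = 0.858618
(a) a³ = 9.54816 × 10^28 m³;  T = 2π √(a³/GM) = 2π × 35952.2 s = 225894 s ≈ 2.615 days
(b) vₚ/vₐ = rₐ/rₚ (angular momentum) = (8.495 × 10^9) / (6.462 × 10^8) = 13.1461 ≈ 13.15
(c) 1 − e² = 0.262775;  p = a(1 − e²) = 4.5706 × 10^9 × 0.262775 = 1.20104 × 10^9 m ≈ 1.201 Gm

Final answer:
(a) orbital period T = 2.615 days
(b) velocity ratio vₚ/vₐ = 13.15
(c) semi-latus rectum p = 1.201 Gm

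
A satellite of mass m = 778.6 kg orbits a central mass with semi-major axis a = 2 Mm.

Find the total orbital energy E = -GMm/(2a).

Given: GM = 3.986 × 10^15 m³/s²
a = 2 Mm = 2 × 10^6 m
GM = 3.986 × 10^15 m³/s²
2a = 4 × 10^6 m
GMm = 3.986 × 10^15 × 778.6 = 3.1035 × 10^18 m³·kg/s²
E = −GMm/(2a) = -7.75875 × 10^11 J ≈ -775.9 GJ

Final answer: -775.9 GJ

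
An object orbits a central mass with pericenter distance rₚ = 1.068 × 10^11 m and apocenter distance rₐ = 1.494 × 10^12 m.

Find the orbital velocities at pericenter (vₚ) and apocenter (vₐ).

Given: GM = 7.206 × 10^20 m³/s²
rₚ = 1.068 × 10^11 m
rₐ = 1.494 × 10^12 m
GM = 7.206 × 10^20 m³/s²
a = (rₚ + rₐ)/2 = 8.004 × 10^11 m
Vis-viva: v² = GM (2/r − 1/a)
vₚ² = 7.206 × 10^20 × (1.87266 × 10^-11 − 1.24938 × 10^-12) = 1.25941 × 10^10 m²/s²
vₚ = 112223 m/s ≈ 112.2 km/s
vₐ² = 7.206 × 10^20 × (1.33869 × 10^-12 − 1.24938 × 10^-12) = 6.43588 × 10^7 m²/s²
vₐ = 8022.39 m/s ≈ 8.022 km/s

Final answer: vₚ = 112.2 km/s, vₐ = 8.022 km/s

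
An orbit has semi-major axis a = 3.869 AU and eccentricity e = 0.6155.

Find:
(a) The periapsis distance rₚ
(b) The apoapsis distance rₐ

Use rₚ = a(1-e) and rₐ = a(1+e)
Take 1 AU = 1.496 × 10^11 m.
a = 3.869 AU = 5.78802 × 10^11 m
e = 0.6155:  1 − e = 0.3845,  1 + e = 1.6155
(a) rₚ = a(1 − e) = 5.78802 × 10^11 m × 0.3845 = 2.2255 × 10^11 m ≈ 1.488 AU
(b) rₐ = a(1 + e) = 5.78802 × 10^11 m × 1.6155 = 9.35055 × 10^11 m ≈ 6.25 AU

Final answer:
(a) rₚ = 1.488 AU
(b) rₐ = 6.25 AU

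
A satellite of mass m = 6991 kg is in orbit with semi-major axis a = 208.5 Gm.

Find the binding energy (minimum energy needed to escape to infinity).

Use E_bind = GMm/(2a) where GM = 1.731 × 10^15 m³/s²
a = 208.5 Gm = 2.085 × 10^11 m
GM = 1.731 × 10^15 m³/s²
m = 6991 kg
GMm = 1.731 × 10^15 × 6991 = 1.21014 × 10^19 m³·kg/s²
2a = 4.17 × 10^11 m
E_bind = GMm/(2a) = 2.90202 × 10^7 J ≈ 29.02 MJ

Final answer: 29.02 MJ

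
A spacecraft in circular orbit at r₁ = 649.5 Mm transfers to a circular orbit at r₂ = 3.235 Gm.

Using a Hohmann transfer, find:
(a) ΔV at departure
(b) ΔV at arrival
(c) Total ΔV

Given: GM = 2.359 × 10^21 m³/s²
r₁ = 649.5 Mm = 6.495 × 10^8 m
r₂ = 3.235 Gm = 3.235 × 10^9 m
GM = 2.359 × 10^21 m³/s²
Transfer ellipse: a_t = (r₁ + r₂)/2 = 1.94225 × 10^9 m
Circular speed at r₁: v₁ = √(GM/r₁) = 1.90579 × 10^6 m/s
Transfer speed at r₁ (periapsis): v₁ₜ = √(GM(2/r₁ − 1/a_t)) = 2.45957 × 10^6 m/s
(a) ΔV₁ = v₁ₜ − v₁ = 553782 m/s ≈ 553.8 km/s
Circular speed at r₂: v₂ = √(GM/r₂) = 853939 m/s
Transfer speed at r₂ (apoapsis): v₂ₜ = √(GM(2/r₂ − 1/a_t)) = 493815 m/s
(b) ΔV₂ = v₂ − v₂ₜ = 360124 m/s ≈ 360.1 km/s
(c) ΔV_total = ΔV₁ + ΔV₂ = 913906 m/s ≈ 913.9 km/s

Final answer:
(a) ΔV₁ = 553.8 km/s
(b) ΔV₂ = 360.1 km/s
(c) ΔV_total = 913.9 km/s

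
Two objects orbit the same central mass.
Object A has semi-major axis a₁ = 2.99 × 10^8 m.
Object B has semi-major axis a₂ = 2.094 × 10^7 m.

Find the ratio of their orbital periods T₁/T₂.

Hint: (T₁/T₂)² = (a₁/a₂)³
a₁ = 2.99 × 10^8 m
a₂ = 2.094 × 10^7 m
a₁/a₂ = 14.2789
T₁/T₂ = (a₁/a₂)^(3/2) = (14.2789)^1.5 = 53.9563

Final answer: T₁/T₂ = 53.96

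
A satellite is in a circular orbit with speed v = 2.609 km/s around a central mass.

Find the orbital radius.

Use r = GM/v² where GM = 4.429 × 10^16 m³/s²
v = 2.609 km/s = 2609 m/s
GM = 4.429 × 10^16 m³/s²
v² = 6.80688 × 10^6 m²/s²
r = GM/v² = (4.429 × 10^16) / (6.80688 × 10^6) = 6.50665 × 10^9 m ≈ 6.507 Gm

Final answer: 6.507 Gm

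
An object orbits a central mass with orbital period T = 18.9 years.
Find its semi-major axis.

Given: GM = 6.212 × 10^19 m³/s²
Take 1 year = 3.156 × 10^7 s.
T = 18.9 years = 5.96484 × 10^8 s
GM = 6.212 × 10^19 m³/s²
Kepler's third law: a³ = GM T² / (4π²)
T² = 3.55793 × 10^17 s²
a³ = (6.212 × 10^19) × (3.55793 × 10^17) / (4π²) = 5.59847 × 10^35 m³
a = (a³)^(1/3) = 8.24182 × 10^11 m ≈ 824.2 Gm

Final answer: 824.2 Gm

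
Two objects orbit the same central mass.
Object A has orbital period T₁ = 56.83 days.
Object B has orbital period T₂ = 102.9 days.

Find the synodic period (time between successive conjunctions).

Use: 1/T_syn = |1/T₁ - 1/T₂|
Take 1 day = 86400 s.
T₁ = 56.83 days = 4.91011 × 10^6 s
T₂ = 102.9 days = 8.89056 × 10^6 s
1/T₁ = 2.03661 × 10^-7 s⁻¹
1/T₂ = 1.12479 × 10^-7 s⁻¹
|1/T₁ − 1/T₂| = 9.11825 × 10^-8 s⁻¹
T_syn = 1 / |1/T₁ − 1/T₂| = 1.0967 × 10^7 s ≈ 126.9 days

Final answer: T_syn = 126.9 days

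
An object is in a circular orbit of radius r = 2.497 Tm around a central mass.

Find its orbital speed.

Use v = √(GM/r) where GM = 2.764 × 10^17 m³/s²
r = 2.497 Tm = 2.497 × 10^12 m
GM = 2.764 × 10^17 m³/s²
GM/r = (2.764 × 10^17) / (2.497 × 10^12) = 110693 m²/s²
v = √(GM/r) = 332.705 m/s ≈ 332.7 m/s

Final answer: 332.7 m/s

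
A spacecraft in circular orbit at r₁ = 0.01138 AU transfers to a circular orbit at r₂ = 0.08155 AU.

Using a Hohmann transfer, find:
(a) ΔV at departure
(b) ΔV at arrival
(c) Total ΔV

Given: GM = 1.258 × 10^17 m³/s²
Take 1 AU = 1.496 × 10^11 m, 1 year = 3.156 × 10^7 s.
r₁ = 0.01138 AU = 1.70245 × 10^9 m
r₂ = 0.08155 AU = 1.21999 × 10^10 m
GM = 1.258 × 10^17 m³/s²
Transfer ellipse: a_t = (r₁ + r₂)/2 = 6.95116 × 10^9 m
Circular speed at r₁: v₁ = √(GM/r₁) = 8596.14 m/s
Transfer speed at r₁ (periapsis): v₁ₜ = √(GM(2/r₁ − 1/a_t)) = 11388.1 m/s
(a) ΔV₁ = v₁ₜ − v₁ = 2791.99 m/s ≈ 0.589 AU/year
Circular speed at r₂: v₂ = √(GM/r₂) = 3211.16 m/s
Transfer speed at r₂ (apoapsis): v₂ₜ = √(GM(2/r₂ − 1/a_t)) = 1589.17 m/s
(b) ΔV₂ = v₂ − v₂ₜ = 1621.99 m/s ≈ 0.3422 AU/year
(c) ΔV_total = ΔV₁ + ΔV₂ = 4413.98 m/s ≈ 0.9312 AU/year

Final answer:
(a) ΔV₁ = 0.589 AU/year
(b) ΔV₂ = 0.3422 AU/year
(c) ΔV_total = 0.9312 AU/year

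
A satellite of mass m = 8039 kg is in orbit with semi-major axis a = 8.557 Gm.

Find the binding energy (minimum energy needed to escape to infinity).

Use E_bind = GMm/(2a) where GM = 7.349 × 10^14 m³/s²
a = 8.557 Gm = 8.557 × 10^9 m
GM = 7.349 × 10^14 m³/s²
m = 8039 kg
GMm = 7.349 × 10^14 × 8039 = 5.90786 × 10^18 m³·kg/s²
2a = 1.7114 × 10^10 m
E_bind = GMm/(2a) = 3.45206 × 10^8 J ≈ 345.2 MJ

Final answer: 345.2 MJ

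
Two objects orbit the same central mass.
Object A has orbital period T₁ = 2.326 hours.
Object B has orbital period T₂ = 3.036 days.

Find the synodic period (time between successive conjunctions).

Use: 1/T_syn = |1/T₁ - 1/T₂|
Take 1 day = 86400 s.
T₁ = 2.326 hours = 8373.6 s
T₂ = 3.036 days = 262310 s
1/T₁ = 0.000119423 s⁻¹
1/T₂ = 3.81228 × 10^-6 s⁻¹
|1/T₁ − 1/T₂| = 0.000115611 s⁻¹
T_syn = 1 / |1/T₁ − 1/T₂| = 8649.72 s ≈ 2.403 hours

Final answer: T_syn = 2.403 hours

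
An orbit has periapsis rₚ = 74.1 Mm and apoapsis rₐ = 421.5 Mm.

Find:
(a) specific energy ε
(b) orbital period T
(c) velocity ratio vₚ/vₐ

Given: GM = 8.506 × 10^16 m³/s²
rₚ = 74.1 Mm = 7.41 × 10^7 m
rₐ = 421.5 Mm = 4.215 × 10^8 m
GM = 8.506 × 10^16 m³/s²
a = (rₚ + rₐ)/2 = 2.478 × 10^8 m
e = (rₐ − rₚ)/(rₐ + rₚ) = (3.474 × 10^8) / (4.956 × 10^8) = 0.700969
(a) 2a = 4.956 × 10^8 m;  ε = −GM/(2a) = -1.7163 × 10^8 J/kg ≈ -171.6 MJ/kg
(b) a³ = 1.52161 × 10^25 m³;  T = 2π √(a³/GM) = 2π × 13374.9 s = 84036.7 s ≈ 23.34 hours
(c) vₚ/vₐ = rₐ/rₚ (angular momentum) = (4.215 × 10^8) / (7.41 × 10^7) = 5.68826 ≈ 5.688

Final answer:
(a) specific energy ε = -171.6 MJ/kg
(b) orbital period T = 23.34 hours
(c) velocity ratio vₚ/vₐ = 5.688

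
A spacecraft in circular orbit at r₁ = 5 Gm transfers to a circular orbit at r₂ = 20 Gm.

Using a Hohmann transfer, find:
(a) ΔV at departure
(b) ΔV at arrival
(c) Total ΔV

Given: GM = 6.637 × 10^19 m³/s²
r₁ = 5 Gm = 5 × 10^9 m
r₂ = 20 Gm = 2 × 10^10 m
GM = 6.637 × 10^19 m³/s²
Transfer ellipse: a_t = (r₁ + r₂)/2 = 1.25 × 10^10 m
Circular speed at r₁: v₁ = √(GM/r₁) = 115213 m/s
Transfer speed at r₁ (periapsis): v₁ₜ = √(GM(2/r₁ − 1/a_t)) = 145734 m/s
(a) ΔV₁ = v₁ₜ − v₁ = 30521.2 m/s ≈ 30.52 km/s
Circular speed at r₂: v₂ = √(GM/r₂) = 57606.4 m/s
Transfer speed at r₂ (apoapsis): v₂ₜ = √(GM(2/r₂ − 1/a_t)) = 36433.5 m/s
(b) ΔV₂ = v₂ − v₂ₜ = 21172.9 m/s ≈ 21.17 km/s
(c) ΔV_total = ΔV₁ + ΔV₂ = 51694.1 m/s ≈ 51.69 km/s

Final answer:
(a) ΔV₁ = 30.52 km/s
(b) ΔV₂ = 21.17 km/s
(c) ΔV_total = 51.69 km/s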